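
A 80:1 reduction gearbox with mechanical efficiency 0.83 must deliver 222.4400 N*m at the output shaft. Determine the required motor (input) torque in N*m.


tau_in = tau_out / (N * eta) = 222.4400 / (80 * 0.83) = 3.3500

3.3500 N*m


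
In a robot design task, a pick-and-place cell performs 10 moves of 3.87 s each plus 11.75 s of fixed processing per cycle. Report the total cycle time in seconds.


T = 10*3.87 + 11.75 = 50.4500

50.4500 s


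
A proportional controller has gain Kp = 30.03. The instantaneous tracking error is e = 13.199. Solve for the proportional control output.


u_P = Kp * e = 30.03 * 13.199 = 396.3660

396.3660


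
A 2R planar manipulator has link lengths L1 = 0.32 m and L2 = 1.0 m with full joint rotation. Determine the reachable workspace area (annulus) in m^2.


r_max = L1 + L2 = 1.3200, r_min = |L1 - L2| = 0.6800
A = pi*(r_max^2 - r_min^2) = pi*(1.7424 - 0.4624) = 4.0212

4.0212 m^2


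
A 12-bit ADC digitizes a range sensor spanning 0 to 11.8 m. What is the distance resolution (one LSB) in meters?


res = range / 2^n = 11.8/2^12 = 11.8/4096 = 0.0029

0.0029 m


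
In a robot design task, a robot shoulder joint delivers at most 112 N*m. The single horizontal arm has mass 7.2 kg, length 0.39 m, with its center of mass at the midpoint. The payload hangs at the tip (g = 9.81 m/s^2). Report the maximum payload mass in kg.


tau_arm = m_arm*g*(L/2) = 7.2*9.81*0.39/2 = 13.7732 N*m
tau_payload = tau_max - tau_arm = 112 - 13.7732 = 98.2268
m_payload = tau_payload / (g*L) = 98.2268 / (9.81*0.39) = 25.6742

25.6742 kg


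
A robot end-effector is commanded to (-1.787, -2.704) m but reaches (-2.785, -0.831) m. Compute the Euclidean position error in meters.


dx = -2.785 - (-1.787) = -0.9980, dy = -0.831 - (-2.704) = 1.8730
err = sqrt(0.996004 + 3.508129) = 2.1223

2.1223 m


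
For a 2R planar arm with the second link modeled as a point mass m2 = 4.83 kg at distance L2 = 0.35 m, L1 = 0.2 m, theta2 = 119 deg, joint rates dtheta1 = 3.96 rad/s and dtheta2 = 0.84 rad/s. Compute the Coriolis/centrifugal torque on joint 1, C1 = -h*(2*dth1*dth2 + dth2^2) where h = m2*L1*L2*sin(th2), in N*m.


h = m2*L1*L2*sin(th2) = 4.83*0.2*0.35*sin(119 deg) = 0.295709
C1 = -h*(2*3.96*0.84 + 0.84^2) = -0.295709*7.3584 = -2.1759

-2.1759 N*m


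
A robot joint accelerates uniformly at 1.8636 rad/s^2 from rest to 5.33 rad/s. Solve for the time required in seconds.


t = delta_omega / alpha = 5.33 / 1.8636 = 2.8601

2.8601 s


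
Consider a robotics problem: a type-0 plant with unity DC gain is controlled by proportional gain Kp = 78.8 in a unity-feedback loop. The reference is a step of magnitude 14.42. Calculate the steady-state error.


e_ss = R/(1 + Kp) = 14.42/(1 + 78.8) = 14.42/79.8000 = 0.1807

0.1807


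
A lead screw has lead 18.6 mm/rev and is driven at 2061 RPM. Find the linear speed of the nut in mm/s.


v = lead * (RPM/60) = 18.6*2061/60 = 638.9100

638.9100 mm/s


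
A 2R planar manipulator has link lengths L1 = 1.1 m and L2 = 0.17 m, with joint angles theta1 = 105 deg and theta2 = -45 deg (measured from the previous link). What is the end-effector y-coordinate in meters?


y = L1*sin(th1) + L2*sin(th1+th2) = 1.1*sin(105 deg) + 0.17*sin(60 deg) = 1.2097

1.2097 m


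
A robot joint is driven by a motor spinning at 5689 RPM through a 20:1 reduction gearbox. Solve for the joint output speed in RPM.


omega_joint = omega_motor / N = 5689 / 20 = 284.4500

284.4500 RPM


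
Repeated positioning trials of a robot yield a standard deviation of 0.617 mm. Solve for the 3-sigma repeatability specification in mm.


repeatability = 3*sigma = 3*0.617 = 1.8510

1.8510 mm


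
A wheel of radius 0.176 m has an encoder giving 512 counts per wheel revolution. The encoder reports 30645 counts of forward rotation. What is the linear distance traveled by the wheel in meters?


revs = 30645/512 = 59.853516
d = revs * 2*pi*r = 59.853516 * 2*pi*0.176 = 66.1884

66.1884 m


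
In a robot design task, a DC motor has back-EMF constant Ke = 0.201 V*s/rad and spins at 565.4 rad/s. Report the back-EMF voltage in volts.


V_emf = Ke * omega = 0.201*565.4 = 113.6454

113.6454 V


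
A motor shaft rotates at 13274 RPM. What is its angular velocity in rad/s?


omega = 13274 * 2*pi/60 = 1390.0500

1390.0500 rad/s


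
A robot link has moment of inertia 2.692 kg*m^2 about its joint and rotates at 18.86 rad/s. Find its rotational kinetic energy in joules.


KE = (1/2)*I*omega^2 = 0.5*2.692*18.86^2 = 478.7717

478.7717 J


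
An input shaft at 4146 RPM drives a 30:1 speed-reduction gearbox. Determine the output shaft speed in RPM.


omega_out = omega_in / N = 4146 / 30 = 138.2000

138.2000 RPM


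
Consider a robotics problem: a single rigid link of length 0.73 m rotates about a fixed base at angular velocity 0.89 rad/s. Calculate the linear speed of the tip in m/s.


v = L*omega = 0.73 * 0.89 = 0.6497

0.6497 m/s


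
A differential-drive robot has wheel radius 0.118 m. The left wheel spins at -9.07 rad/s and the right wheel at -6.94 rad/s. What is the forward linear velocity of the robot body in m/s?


v = r*(wR + wL)/2 = 0.118*(-6.94 + -9.07)/2 = -0.9446

-0.9446 m/s


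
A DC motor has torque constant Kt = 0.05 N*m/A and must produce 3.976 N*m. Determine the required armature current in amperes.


I = tau / Kt = 3.976/0.05 = 79.5200

79.5200 A


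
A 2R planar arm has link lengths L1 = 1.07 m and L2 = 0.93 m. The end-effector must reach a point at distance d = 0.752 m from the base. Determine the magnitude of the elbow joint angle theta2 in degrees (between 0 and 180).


cos(th2) = (d^2 - L1^2 - L2^2)/(2*L1*L2) = (0.752^2 - 1.07^2 - 0.93^2)/(2*1.07*0.93) = -0.72570395
th2 = acos(-0.72570395) = 136.5274 deg

136.5274 degrees


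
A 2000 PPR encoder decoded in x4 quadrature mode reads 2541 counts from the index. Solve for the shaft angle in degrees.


angle = counts * 360 / (PPR*4) = 2541 * 360 / 8000 = 114.3450

114.3450 degrees


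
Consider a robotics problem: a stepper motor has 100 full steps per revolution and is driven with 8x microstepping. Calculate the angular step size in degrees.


step = 360/(100*8) = 360/800 = 0.4500

0.4500 degrees


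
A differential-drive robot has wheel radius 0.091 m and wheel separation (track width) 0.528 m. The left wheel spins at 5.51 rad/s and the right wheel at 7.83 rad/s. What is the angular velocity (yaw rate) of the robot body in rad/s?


omega = r*(wR - wL)/L = 0.091*(7.83 - (5.51))/0.528 = 0.3998

0.3998 rad/s


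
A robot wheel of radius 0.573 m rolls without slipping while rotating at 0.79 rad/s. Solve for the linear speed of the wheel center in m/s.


v = omega * r = 0.79 * 0.573 = 0.4527

0.4527 m/s


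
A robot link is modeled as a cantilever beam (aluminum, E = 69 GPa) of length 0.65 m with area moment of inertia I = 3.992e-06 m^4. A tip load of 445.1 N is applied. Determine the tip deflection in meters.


delta = F*L^3/(3*E*I) = 445.1*0.65^3/(3*6.900e+10*3.992e-06)
      = 122.2355875/826344 = 1.4792e-04

1.4792e-04 m


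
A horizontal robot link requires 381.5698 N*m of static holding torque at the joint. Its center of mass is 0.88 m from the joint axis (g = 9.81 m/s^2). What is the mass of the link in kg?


m = tau / (g*L) = 381.5698 / (9.81 * 0.88) = 44.2000

44.2000 kg


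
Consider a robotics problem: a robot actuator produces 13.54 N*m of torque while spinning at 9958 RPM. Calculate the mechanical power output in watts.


omega = 9958 * 2*pi/60 = 1042.799321 rad/s
P = tau * omega = 13.54 * 1042.799321 = 14119.5028

14119.5028 W


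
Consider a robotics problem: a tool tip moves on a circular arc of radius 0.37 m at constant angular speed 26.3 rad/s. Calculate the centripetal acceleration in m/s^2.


a_c = omega^2 * r = 26.3^2 * 0.37 = 255.9253

255.9253 m/s^2


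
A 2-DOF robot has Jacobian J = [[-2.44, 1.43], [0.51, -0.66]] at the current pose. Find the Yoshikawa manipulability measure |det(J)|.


det(J) = -2.44*-0.66 - (1.43)*(0.51) = 0.8811
|det(J)| = 0.8811

0.8811


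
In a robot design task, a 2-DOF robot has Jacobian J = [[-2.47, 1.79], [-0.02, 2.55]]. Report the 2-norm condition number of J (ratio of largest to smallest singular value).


JJ^T eigenvalues: trace(JJ^T) = 15.8079, det(JJ^T) = det(J)^2 = 39.22141129
s_max^2 = (15.8079 + sqrt(93.00405725))/2 = 12.72588056
s_min^2 = (15.8079 - sqrt(93.00405725))/2 = 3.08201944
kappa = s_max/s_min = sqrt(12.72588056/3.08201944) = 2.0320

2.0320


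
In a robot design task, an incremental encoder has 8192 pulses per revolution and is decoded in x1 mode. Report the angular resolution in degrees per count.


resolution = 360 / (PPR * 1) = 360 / 8192 = 0.0439

0.0439 degrees


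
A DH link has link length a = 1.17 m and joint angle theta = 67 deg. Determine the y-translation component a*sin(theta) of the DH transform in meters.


a*sin(theta) = 1.17*sin(67 deg) = 1.0770

1.0770 m


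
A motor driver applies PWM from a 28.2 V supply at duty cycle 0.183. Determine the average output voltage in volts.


V_avg = V_supply * D = 28.2*0.183 = 5.1606

5.1606 V


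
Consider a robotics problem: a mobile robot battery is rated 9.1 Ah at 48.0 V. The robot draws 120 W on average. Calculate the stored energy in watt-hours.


E = capacity * V = 9.1*48.0 = 436.8000

436.8000 Wh


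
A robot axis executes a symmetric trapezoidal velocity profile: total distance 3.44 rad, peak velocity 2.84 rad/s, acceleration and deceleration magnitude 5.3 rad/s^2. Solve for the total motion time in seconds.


t_acc = v/a = 2.84/5.3 = 0.535849 s
d_acc = v^2/(2a) = 0.760906 rad (each ramp)
d_cruise = 3.44 - 2*0.760906 = 1.918188 rad
t_cruise = 1.918188/2.84 = 0.675418 s
t_total = 2*0.535849 + 0.675418 = 1.7471

1.7471 s


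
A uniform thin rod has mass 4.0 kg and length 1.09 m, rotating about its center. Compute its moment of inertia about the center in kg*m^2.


I = (1/12)*m*L^2 = (1/12)*4.0*1.09^2 = 0.3960

0.3960 kg*m^2


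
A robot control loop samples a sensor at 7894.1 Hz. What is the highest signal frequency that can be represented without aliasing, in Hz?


f_max = f_s/2 = 7894.1/2 = 3947.0500

3947.0500 Hz


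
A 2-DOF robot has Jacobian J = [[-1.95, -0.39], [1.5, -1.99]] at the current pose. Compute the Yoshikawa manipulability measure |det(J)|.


det(J) = -1.95*-1.99 - (-0.39)*(1.5) = 4.4655
|det(J)| = 4.4655

4.4655


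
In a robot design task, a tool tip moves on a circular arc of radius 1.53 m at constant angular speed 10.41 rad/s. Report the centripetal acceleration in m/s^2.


a_c = omega^2 * r = 10.41^2 * 1.53 = 165.8032

165.8032 m/s^2


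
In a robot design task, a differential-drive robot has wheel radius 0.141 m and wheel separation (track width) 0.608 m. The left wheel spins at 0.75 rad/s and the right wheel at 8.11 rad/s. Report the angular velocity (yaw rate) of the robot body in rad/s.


omega = r*(wR - wL)/L = 0.141*(8.11 - (0.75))/0.608 = 1.7068

1.7068 rad/s


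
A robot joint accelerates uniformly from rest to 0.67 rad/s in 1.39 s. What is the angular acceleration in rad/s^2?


alpha = delta_omega / t = 0.67 / 1.39 = 0.4820

0.4820 rad/s^2


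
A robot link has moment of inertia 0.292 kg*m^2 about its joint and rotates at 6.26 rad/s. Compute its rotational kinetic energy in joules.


KE = (1/2)*I*omega^2 = 0.5*0.292*6.26^2 = 5.7214

5.7214 J


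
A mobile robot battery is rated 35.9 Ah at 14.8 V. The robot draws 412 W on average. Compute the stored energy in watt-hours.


E = capacity * V = 35.9*14.8 = 531.3200

531.3200 Wh


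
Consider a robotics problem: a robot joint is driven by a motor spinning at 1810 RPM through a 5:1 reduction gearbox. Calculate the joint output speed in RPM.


omega_joint = omega_motor / N = 1810 / 5 = 362.0000

362.0000 RPM


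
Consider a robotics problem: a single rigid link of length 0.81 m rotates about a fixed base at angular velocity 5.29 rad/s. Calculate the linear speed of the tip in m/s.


v = L*omega = 0.81 * 5.29 = 4.2849

4.2849 m/s


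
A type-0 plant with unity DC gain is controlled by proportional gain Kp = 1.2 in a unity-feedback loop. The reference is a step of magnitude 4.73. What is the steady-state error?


e_ss = R/(1 + Kp) = 4.73/(1 + 1.2) = 4.73/2.2000 = 2.1500

2.1500


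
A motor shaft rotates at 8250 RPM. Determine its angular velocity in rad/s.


omega = 8250 * 2*pi/60 = 863.9380

863.9380 rad/s


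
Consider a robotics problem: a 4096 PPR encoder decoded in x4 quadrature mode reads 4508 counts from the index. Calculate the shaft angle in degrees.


angle = counts * 360 / (PPR*4) = 4508 * 360 / 16384 = 99.0527

99.0527 degrees


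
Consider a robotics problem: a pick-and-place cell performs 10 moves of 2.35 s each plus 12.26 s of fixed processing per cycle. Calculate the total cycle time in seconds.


T = 10*2.35 + 12.26 = 35.7600

35.7600 s


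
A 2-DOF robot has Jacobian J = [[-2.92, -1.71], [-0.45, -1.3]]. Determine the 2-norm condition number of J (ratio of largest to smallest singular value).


JJ^T eigenvalues: trace(JJ^T) = 13.3430, det(JJ^T) = det(J)^2 = 9.15970225
s_max^2 = (13.3430 + sqrt(141.39684000))/2 = 12.61702016
s_min^2 = (13.3430 - sqrt(141.39684000))/2 = 0.72597984
kappa = s_max/s_min = sqrt(12.61702016/0.72597984) = 4.1688

4.1688


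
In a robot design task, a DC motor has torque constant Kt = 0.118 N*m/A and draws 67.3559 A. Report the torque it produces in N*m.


tau = Kt * I = 0.118*67.3559 = 7.9480

7.9480 N*m


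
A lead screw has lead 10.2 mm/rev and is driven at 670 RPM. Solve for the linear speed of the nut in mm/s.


v = lead * (RPM/60) = 10.2*670/60 = 113.9000

113.9000 mm/s


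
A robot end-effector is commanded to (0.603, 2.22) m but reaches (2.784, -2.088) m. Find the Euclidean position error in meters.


dx = 2.784 - (0.603) = 2.1810, dy = -2.088 - (2.22) = -4.3080
err = sqrt(4.756761 + 18.558864) = 4.8286

4.8286 m


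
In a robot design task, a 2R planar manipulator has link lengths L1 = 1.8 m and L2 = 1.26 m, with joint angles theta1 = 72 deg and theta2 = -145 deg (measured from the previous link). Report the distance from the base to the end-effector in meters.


x = L1*cos(th1) + L2*cos(th1+th2) = 0.924619
y = L1*sin(th1) + L2*sin(th1+th2) = 0.506958
d = sqrt(x^2 + y^2) = sqrt(0.854920 + 0.257006) = 1.0545

1.0545 m


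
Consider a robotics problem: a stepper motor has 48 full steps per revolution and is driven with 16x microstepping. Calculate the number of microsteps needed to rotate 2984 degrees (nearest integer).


step_size = 360/(48*16) = 360/768 = 0.468750 deg
n = 2984/(360/768) = 2984*768/360 = 6365.8667 -> 6366

6366 steps


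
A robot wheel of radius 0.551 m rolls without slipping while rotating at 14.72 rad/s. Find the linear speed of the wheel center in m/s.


v = omega * r = 14.72 * 0.551 = 8.1107

8.1107 m/s


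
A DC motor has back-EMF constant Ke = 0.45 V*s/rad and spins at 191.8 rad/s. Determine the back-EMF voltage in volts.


V_emf = Ke * omega = 0.45*191.8 = 86.3100

86.3100 V


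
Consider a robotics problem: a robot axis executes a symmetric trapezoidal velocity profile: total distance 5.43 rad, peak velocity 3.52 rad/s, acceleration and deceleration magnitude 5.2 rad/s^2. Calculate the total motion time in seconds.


t_acc = v/a = 3.52/5.2 = 0.676923 s
d_acc = v^2/(2a) = 1.191385 rad (each ramp)
d_cruise = 5.43 - 2*1.191385 = 3.047230 rad
t_cruise = 3.047230/3.52 = 0.865690 s
t_total = 2*0.676923 + 0.865690 = 2.2195

2.2195 s


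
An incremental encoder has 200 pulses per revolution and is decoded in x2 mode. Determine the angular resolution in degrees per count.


resolution = 360 / (PPR * 2) = 360 / 400 = 0.9000

0.9000 degrees


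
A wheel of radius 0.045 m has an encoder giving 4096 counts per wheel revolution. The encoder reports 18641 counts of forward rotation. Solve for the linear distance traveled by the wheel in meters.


revs = 18641/4096 = 4.551025
d = revs * 2*pi*r = 4.551025 * 2*pi*0.045 = 1.2868

1.2868 m


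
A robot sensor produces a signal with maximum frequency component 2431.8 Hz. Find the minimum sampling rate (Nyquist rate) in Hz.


f_s,min = 2*f_max = 2*2431.8 = 4863.6000

4863.6000 Hz


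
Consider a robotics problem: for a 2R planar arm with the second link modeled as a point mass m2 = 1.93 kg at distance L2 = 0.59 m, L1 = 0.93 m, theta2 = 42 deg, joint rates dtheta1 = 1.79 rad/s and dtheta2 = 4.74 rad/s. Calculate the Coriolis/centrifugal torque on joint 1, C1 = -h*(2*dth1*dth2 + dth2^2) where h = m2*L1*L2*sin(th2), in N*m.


h = m2*L1*L2*sin(th2) = 1.93*0.93*0.59*sin(42 deg) = 0.708603
C1 = -h*(2*1.79*4.74 + 4.74^2) = -0.708603*39.4368 = -27.9450

-27.9450 N*m


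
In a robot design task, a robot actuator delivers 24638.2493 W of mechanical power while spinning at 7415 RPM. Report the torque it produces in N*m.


omega = 7415 * 2*pi/60 = 776.496984 rad/s
tau = P / omega = 24638.2493 / 776.496984 = 31.7300

31.7300 N*m


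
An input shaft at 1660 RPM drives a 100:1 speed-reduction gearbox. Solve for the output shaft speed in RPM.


omega_out = omega_in / N = 1660 / 100 = 16.6000

16.6000 RPM


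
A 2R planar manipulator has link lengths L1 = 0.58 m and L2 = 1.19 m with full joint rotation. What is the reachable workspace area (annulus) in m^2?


r_max = L1 + L2 = 1.7700, r_min = |L1 - L2| = 0.6100
A = pi*(r_max^2 - r_min^2) = pi*(3.1329 - 0.3721) = 8.6733

8.6733 m^2


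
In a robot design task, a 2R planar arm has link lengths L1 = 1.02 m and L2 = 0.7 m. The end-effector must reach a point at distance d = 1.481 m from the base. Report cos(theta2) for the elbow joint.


cos(th2) = (d^2 - L1^2 - L2^2)/(2*L1*L2) = (1.481^2 - 1.02^2 - 0.7^2)/(2*1.02*0.7) = 0.4643

0.4643


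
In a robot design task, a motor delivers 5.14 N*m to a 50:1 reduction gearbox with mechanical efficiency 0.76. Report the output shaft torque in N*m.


tau_out = tau_in * N * eta = 5.14 * 50 * 0.76 = 195.3200

195.3200 N*m


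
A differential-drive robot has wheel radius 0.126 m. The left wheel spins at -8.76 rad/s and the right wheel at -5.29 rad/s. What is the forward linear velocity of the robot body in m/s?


v = r*(wR + wL)/2 = 0.126*(-5.29 + -8.76)/2 = -0.8852

-0.8852 m/s


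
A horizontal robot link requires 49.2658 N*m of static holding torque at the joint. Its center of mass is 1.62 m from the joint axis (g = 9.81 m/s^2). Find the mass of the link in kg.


m = tau / (g*L) = 49.2658 / (9.81 * 1.62) = 3.1000

3.1000 kg


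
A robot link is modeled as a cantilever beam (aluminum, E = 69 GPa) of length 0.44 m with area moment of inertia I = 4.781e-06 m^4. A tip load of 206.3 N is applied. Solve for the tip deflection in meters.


delta = F*L^3/(3*E*I) = 206.3*0.44^3/(3*6.900e+10*4.781e-06)
      = 17.5734592/989667 = 1.7757e-05

1.7757e-05 m


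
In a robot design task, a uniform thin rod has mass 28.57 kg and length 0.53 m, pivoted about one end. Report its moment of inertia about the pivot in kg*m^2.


I = (1/3)*m*L^2 = (1/3)*28.57*0.53^2 = 2.6751

2.6751 kg*m^2


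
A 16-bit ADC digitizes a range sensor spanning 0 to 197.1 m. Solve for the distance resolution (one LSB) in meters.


res = range / 2^n = 197.1/2^16 = 197.1/65536 = 0.0030

0.0030 m


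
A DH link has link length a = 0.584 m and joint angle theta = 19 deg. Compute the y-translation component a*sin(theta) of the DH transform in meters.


a*sin(theta) = 0.584*sin(19 deg) = 0.1901

0.1901 m


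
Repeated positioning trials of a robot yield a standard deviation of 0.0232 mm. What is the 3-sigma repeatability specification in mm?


repeatability = 3*sigma = 3*0.0232 = 0.0696

0.0696 mm


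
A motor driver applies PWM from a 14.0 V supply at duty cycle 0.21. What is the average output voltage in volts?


V_avg = V_supply * D = 14.0*0.21 = 2.9400

2.9400 V


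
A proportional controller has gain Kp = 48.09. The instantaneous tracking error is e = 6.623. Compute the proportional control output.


u_P = Kp * e = 48.09 * 6.623 = 318.5001

318.5001


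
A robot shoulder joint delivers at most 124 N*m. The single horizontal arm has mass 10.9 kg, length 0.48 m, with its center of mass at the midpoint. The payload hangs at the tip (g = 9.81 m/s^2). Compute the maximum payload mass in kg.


tau_arm = m_arm*g*(L/2) = 10.9*9.81*0.48/2 = 25.6630 N*m
tau_payload = tau_max - tau_arm = 124 - 25.6630 = 98.3370
m_payload = tau_payload / (g*L) = 98.3370 / (9.81*0.48) = 20.8837

20.8837 kg


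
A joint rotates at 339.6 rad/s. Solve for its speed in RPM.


RPM = 339.6 * 60/(2*pi) = 3242.9411

3242.9411 RPM


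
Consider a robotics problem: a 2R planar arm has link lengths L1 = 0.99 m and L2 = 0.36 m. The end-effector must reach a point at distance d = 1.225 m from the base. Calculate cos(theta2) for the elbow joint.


cos(th2) = (d^2 - L1^2 - L2^2)/(2*L1*L2) = (1.225^2 - 0.99^2 - 0.36^2)/(2*0.99*0.36) = 0.5484

0.5484


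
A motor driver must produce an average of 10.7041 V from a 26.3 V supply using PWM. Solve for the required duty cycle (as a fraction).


D = V_avg/V_supply = 10.7041/26.3 = 0.4070

0.4070


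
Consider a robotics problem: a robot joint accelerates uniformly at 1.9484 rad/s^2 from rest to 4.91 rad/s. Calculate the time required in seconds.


t = delta_omega / alpha = 4.91 / 1.9484 = 2.5200

2.5200 s


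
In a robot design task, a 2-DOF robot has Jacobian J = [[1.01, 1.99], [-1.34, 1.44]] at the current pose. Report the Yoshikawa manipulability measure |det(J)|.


det(J) = 1.01*1.44 - (1.99)*(-1.34) = 4.1210
|det(J)| = 4.1210

4.1210


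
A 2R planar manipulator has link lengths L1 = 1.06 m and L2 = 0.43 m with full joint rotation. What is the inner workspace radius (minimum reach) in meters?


r_min = |L1 - L2| = |1.06 - 0.43| = 0.6300

0.6300 m


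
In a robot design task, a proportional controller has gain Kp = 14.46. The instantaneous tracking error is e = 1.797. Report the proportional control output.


u_P = Kp * e = 14.46 * 1.797 = 25.9846

25.9846


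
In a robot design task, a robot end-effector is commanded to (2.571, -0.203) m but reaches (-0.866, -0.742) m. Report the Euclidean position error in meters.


dx = -0.866 - (2.571) = -3.4370, dy = -0.742 - (-0.203) = -0.5390
err = sqrt(11.812969 + 0.290521) = 3.4790

3.4790 m


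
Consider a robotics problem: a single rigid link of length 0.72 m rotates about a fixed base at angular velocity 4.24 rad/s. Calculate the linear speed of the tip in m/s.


v = L*omega = 0.72 * 4.24 = 3.0528

3.0528 m/s


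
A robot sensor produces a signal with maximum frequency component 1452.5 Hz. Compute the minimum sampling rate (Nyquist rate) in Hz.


f_s,min = 2*f_max = 2*1452.5 = 2905.0000

2905.0000 Hz


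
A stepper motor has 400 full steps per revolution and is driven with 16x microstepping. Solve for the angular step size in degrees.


step = 360/(400*16) = 360/6400 = 0.0563

0.0563 degrees


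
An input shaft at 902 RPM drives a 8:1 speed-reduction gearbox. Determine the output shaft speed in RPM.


omega_out = omega_in / N = 902 / 8 = 112.7500

112.7500 RPM


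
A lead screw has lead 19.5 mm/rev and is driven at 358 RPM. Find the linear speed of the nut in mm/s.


v = lead * (RPM/60) = 19.5*358/60 = 116.3500

116.3500 mm/s


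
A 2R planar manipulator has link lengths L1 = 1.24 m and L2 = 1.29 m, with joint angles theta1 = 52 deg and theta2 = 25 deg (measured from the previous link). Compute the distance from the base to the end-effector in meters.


x = L1*cos(th1) + L2*cos(th1+th2) = 1.053607
y = L1*sin(th1) + L2*sin(th1+th2) = 2.234071
d = sqrt(x^2 + y^2) = sqrt(1.110088 + 4.991073) = 2.4701

2.4701 m


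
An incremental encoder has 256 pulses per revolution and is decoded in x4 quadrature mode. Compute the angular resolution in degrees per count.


resolution = 360 / (PPR * 4) = 360 / 1024 = 0.3516

0.3516 degrees


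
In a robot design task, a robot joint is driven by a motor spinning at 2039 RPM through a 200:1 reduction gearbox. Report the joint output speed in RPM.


omega_joint = omega_motor / N = 2039 / 200 = 10.1950

10.1950 RPM


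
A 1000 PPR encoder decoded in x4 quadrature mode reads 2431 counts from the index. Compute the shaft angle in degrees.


angle = counts * 360 / (PPR*4) = 2431 * 360 / 4000 = 218.7900

218.7900 degrees


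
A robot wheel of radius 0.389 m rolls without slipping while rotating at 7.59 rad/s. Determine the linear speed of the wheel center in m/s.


v = omega * r = 7.59 * 0.389 = 2.9525

2.9525 m/s


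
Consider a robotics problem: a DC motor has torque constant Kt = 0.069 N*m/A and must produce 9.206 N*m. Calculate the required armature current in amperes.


I = tau / Kt = 9.206/0.069 = 133.4203

133.4203 A


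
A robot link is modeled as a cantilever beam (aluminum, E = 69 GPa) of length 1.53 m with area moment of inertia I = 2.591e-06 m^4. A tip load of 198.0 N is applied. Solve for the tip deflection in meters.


delta = F*L^3/(3*E*I) = 198.0*1.53^3/(3*6.900e+10*2.591e-06)
      = 709.152246/536337 = 0.0013

0.0013 m


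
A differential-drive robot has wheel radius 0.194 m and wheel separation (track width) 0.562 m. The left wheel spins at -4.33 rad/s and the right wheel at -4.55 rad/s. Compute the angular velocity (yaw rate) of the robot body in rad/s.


omega = r*(wR - wL)/L = 0.194*(-4.55 - (-4.33))/0.562 = -0.0759

-0.0759 rad/s


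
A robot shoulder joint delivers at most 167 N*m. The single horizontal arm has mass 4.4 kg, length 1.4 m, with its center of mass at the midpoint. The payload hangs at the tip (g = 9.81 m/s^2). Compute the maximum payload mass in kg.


tau_arm = m_arm*g*(L/2) = 4.4*9.81*1.4/2 = 30.2148 N*m
tau_payload = tau_max - tau_arm = 167 - 30.2148 = 136.7852
m_payload = tau_payload / (g*L) = 136.7852 / (9.81*1.4) = 9.9596

9.9596 kg


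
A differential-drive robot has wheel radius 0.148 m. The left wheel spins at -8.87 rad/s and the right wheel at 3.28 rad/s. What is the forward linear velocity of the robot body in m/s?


v = r*(wR + wL)/2 = 0.148*(3.28 + -8.87)/2 = -0.4137

-0.4137 m/s


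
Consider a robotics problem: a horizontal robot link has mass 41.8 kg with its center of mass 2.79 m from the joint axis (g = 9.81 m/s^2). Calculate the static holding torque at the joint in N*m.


tau = m*g*L = 41.8 * 9.81 * 2.79 = 1144.0618

1144.0618 N*m


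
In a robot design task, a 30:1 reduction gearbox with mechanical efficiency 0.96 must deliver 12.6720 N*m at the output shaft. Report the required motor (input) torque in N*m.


tau_in = tau_out / (N * eta) = 12.6720 / (30 * 0.96) = 0.4400

0.4400 N*m


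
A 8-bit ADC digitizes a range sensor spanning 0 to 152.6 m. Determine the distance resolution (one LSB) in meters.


res = range / 2^n = 152.6/2^8 = 152.6/256 = 0.5961

0.5961 m


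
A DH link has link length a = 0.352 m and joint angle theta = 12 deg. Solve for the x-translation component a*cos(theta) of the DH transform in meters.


a*cos(theta) = 0.352*cos(12 deg) = 0.3443

0.3443 m


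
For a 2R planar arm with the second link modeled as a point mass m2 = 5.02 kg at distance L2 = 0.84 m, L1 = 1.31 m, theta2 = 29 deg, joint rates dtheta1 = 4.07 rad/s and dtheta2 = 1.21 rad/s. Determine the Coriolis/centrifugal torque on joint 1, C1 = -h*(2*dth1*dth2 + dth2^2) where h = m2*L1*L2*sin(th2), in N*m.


h = m2*L1*L2*sin(th2) = 5.02*1.31*0.84*sin(29 deg) = 2.678092
C1 = -h*(2*4.07*1.21 + 1.21^2) = -2.678092*11.3135 = -30.2986

-30.2986 N*m


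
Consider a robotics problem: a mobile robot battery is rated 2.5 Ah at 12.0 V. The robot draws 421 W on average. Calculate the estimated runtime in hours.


E = 2.5*12.0 = 30.0000 Wh
t = E/P = 30.0000/421 = 0.0713

0.0713 hours


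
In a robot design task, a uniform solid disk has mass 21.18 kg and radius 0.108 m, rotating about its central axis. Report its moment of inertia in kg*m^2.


I = (1/2)*m*R^2 = 0.5*21.18*0.108^2 = 0.1235

0.1235 kg*m^2


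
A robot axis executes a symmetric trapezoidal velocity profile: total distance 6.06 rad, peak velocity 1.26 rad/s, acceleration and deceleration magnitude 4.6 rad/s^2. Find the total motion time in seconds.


t_acc = v/a = 1.26/4.6 = 0.273913 s
d_acc = v^2/(2a) = 0.172565 rad (each ramp)
d_cruise = 6.06 - 2*0.172565 = 5.714870 rad
t_cruise = 5.714870/1.26 = 4.535611 s
t_total = 2*0.273913 + 4.535611 = 5.0834

5.0834 s


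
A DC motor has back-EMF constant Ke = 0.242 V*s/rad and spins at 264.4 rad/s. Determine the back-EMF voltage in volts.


V_emf = Ke * omega = 0.242*264.4 = 63.9848

63.9848 V


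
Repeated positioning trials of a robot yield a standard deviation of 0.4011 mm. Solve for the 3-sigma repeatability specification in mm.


repeatability = 3*sigma = 3*0.4011 = 1.2033

1.2033 mm


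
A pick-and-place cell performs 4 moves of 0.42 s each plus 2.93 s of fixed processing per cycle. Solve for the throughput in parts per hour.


T_cycle = 4*0.42 + 2.93 = 4.6100 s
rate = 3600/T = 780.9111

780.9111 parts/hour


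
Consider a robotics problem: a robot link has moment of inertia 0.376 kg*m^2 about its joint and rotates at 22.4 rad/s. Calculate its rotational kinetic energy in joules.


KE = (1/2)*I*omega^2 = 0.5*0.376*22.4^2 = 94.3309

94.3309 J


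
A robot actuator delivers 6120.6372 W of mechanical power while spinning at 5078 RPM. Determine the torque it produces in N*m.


omega = 5078 * 2*pi/60 = 531.766916 rad/s
tau = P / omega = 6120.6372 / 531.766916 = 11.5100

11.5100 N*m


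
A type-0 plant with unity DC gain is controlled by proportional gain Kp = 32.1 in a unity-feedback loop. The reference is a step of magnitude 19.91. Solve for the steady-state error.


e_ss = R/(1 + Kp) = 19.91/(1 + 32.1) = 19.91/33.1000 = 0.6015

0.6015


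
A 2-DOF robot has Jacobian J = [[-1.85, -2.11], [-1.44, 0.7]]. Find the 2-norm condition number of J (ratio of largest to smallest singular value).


JJ^T eigenvalues: trace(JJ^T) = 10.4382, det(JJ^T) = det(J)^2 = 18.77835556
s_max^2 = (10.4382 + sqrt(33.84259700))/2 = 8.12781952
s_min^2 = (10.4382 - sqrt(33.84259700))/2 = 2.31038048
kappa = s_max/s_min = sqrt(8.12781952/2.31038048) = 1.8756

1.8756


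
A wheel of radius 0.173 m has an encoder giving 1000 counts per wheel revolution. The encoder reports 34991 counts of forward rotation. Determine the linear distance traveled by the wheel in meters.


revs = 34991/1000 = 34.991000
d = revs * 2*pi*r = 34.991000 * 2*pi*0.173 = 38.0349

38.0349 m


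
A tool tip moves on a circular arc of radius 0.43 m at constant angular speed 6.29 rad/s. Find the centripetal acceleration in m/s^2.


a_c = omega^2 * r = 6.29^2 * 0.43 = 17.0126

17.0126 m/s^2


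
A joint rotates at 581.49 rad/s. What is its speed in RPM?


RPM = 581.49 * 60/(2*pi) = 5552.8205

5552.8205 RPM


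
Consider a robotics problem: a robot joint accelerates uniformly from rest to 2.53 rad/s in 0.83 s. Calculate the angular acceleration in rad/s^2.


alpha = delta_omega / t = 2.53 / 0.83 = 3.0482

3.0482 rad/s^2


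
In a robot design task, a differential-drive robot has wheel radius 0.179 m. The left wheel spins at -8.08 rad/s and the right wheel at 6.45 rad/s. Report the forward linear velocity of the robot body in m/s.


v = r*(wR + wL)/2 = 0.179*(6.45 + -8.08)/2 = -0.1459

-0.1459 m/s


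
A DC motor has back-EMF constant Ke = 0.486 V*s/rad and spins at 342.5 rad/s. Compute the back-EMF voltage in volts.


V_emf = Ke * omega = 0.486*342.5 = 166.4550

166.4550 V


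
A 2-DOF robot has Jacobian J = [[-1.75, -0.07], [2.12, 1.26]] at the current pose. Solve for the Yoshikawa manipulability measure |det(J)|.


det(J) = -1.75*1.26 - (-0.07)*(2.12) = -2.0566
|det(J)| = 2.0566

2.0566


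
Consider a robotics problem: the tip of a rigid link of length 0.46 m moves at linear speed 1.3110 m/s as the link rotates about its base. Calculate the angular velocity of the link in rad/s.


omega = v / L = 1.3110 / 0.46 = 2.8500

2.8500 rad/s


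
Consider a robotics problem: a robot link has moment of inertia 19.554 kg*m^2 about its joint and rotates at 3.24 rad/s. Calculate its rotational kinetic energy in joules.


KE = (1/2)*I*omega^2 = 0.5*19.554*3.24^2 = 102.6350

102.6350 J


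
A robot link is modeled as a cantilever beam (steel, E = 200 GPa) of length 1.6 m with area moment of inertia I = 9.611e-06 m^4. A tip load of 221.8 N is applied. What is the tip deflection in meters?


delta = F*L^3/(3*E*I) = 221.8*1.6^3/(3*2.000e+11*9.611e-06)
      = 908.4928/5766600 = 1.5754e-04

1.5754e-04 m


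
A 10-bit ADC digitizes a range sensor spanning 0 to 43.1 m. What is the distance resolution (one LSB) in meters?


res = range / 2^n = 43.1/2^10 = 43.1/1024 = 0.0421

0.0421 m


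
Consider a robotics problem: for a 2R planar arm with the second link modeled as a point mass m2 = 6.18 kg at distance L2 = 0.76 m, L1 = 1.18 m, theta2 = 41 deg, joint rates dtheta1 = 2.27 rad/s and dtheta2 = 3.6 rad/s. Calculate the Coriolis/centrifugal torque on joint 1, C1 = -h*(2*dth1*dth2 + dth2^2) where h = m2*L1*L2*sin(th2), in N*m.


h = m2*L1*L2*sin(th2) = 6.18*1.18*0.76*sin(41 deg) = 3.636026
C1 = -h*(2*2.27*3.6 + 3.6^2) = -3.636026*29.3040 = -106.5501

-106.5501 N*m


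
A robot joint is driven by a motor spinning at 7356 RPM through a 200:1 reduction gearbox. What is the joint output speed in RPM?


omega_joint = omega_motor / N = 7356 / 200 = 36.7800

36.7800 RPM


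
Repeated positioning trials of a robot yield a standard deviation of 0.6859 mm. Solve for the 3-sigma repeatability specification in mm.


repeatability = 3*sigma = 3*0.6859 = 2.0577

2.0577 mm


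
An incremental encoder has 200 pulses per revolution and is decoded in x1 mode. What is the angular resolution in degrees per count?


resolution = 360 / (PPR * 1) = 360 / 200 = 1.8000

1.8000 degrees


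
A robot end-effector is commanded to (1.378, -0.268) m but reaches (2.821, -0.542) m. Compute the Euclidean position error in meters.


dx = 2.821 - (1.378) = 1.4430, dy = -0.542 - (-0.268) = -0.2740
err = sqrt(2.082249 + 0.075076) = 1.4688

1.4688 m


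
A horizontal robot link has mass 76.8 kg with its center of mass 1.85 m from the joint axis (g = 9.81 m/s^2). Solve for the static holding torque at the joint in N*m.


tau = m*g*L = 76.8 * 9.81 * 1.85 = 1393.8048

1393.8048 N*m


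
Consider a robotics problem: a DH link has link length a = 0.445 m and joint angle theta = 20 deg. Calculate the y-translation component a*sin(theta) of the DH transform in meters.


a*sin(theta) = 0.445*sin(20 deg) = 0.1522

0.1522 m


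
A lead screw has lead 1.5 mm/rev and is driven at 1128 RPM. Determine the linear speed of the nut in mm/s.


v = lead * (RPM/60) = 1.5*1128/60 = 28.2000

28.2000 mm/s


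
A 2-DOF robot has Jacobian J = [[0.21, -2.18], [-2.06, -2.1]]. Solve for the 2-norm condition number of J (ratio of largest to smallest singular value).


JJ^T eigenvalues: trace(JJ^T) = 13.4501, det(JJ^T) = det(J)^2 = 24.32265124
s_max^2 = (13.4501 + sqrt(83.61458505))/2 = 11.29710055
s_min^2 = (13.4501 - sqrt(83.61458505))/2 = 2.15299945
kappa = s_max/s_min = sqrt(11.29710055/2.15299945) = 2.2907

2.2907


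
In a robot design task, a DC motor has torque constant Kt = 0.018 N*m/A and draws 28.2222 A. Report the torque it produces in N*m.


tau = Kt * I = 0.018*28.2222 = 0.5080

0.5080 N*m


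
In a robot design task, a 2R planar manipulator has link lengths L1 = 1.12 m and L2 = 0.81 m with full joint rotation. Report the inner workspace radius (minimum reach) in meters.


r_min = |L1 - L2| = |1.12 - 0.81| = 0.3100

0.3100 m


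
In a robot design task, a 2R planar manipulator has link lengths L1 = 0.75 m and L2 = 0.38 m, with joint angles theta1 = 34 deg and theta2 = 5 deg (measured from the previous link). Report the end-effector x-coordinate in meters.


x = L1*cos(th1) + L2*cos(th1+th2) = 0.75*cos(34 deg) + 0.38*cos(39 deg) = 0.9171

0.9171 m


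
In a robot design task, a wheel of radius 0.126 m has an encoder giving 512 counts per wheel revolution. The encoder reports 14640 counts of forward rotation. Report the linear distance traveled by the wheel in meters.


revs = 14640/512 = 28.593750
d = revs * 2*pi*r = 28.593750 * 2*pi*0.126 = 22.6371

22.6371 m


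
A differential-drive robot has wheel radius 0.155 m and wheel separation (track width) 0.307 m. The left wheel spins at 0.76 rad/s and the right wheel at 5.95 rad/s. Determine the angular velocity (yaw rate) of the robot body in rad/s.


omega = r*(wR - wL)/L = 0.155*(5.95 - (0.76))/0.307 = 2.6204

2.6204 rad/s


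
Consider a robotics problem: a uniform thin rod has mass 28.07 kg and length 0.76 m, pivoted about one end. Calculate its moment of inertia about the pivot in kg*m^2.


I = (1/3)*m*L^2 = (1/3)*28.07*0.76^2 = 5.4044

5.4044 kg*m^2


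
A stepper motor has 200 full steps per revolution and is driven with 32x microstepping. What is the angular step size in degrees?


step = 360/(200*32) = 360/6400 = 0.0563

0.0563 degrees


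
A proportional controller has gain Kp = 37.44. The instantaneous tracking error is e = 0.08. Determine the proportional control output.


u_P = Kp * e = 37.44 * 0.08 = 2.9952

2.9952


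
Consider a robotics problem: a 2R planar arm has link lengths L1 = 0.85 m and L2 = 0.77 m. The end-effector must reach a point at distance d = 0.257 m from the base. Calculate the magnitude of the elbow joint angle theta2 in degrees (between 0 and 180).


cos(th2) = (d^2 - L1^2 - L2^2)/(2*L1*L2) = (0.257^2 - 0.85^2 - 0.77^2)/(2*0.85*0.77) = -0.95443163
th2 = acos(-0.95443163) = 162.6367 deg

162.6367 degrees


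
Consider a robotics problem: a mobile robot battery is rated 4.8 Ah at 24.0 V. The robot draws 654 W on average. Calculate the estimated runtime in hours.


E = 4.8*24.0 = 115.2000 Wh
t = E/P = 115.2000/654 = 0.1761

0.1761 hours


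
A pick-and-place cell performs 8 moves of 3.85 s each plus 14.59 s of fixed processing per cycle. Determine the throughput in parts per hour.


T_cycle = 8*3.85 + 14.59 = 45.3900 s
rate = 3600/T = 79.3126

79.3126 parts/hour


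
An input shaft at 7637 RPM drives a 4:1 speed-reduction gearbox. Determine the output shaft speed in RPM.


omega_out = omega_in / N = 7637 / 4 = 1909.2500

1909.2500 RPM


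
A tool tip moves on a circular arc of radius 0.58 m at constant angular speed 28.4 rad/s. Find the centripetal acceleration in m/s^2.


a_c = omega^2 * r = 28.4^2 * 0.58 = 467.8048

467.8048 m/s^2


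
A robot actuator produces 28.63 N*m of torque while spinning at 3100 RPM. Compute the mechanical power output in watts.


omega = 3100 * 2*pi/60 = 324.631241 rad/s
P = tau * omega = 28.63 * 324.631241 = 9294.1924

9294.1924 W


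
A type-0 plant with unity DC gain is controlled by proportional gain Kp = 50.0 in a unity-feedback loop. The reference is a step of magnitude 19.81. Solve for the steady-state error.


e_ss = R/(1 + Kp) = 19.81/(1 + 50.0) = 19.81/51.0000 = 0.3884

0.3884


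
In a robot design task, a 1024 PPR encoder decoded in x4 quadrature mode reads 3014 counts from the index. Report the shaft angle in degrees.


angle = counts * 360 / (PPR*4) = 3014 * 360 / 4096 = 264.9023

264.9023 degrees


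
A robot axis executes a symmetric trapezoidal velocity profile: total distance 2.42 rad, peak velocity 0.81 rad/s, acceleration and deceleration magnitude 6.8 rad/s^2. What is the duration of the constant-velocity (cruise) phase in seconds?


t_acc = v/a = 0.119118 s, d_acc = v^2/(2a) = 0.048243 rad each
d_cruise = 2.42 - 2*0.048243 = 2.323514 rad
t_cruise = d_cruise/v = 2.323514/0.81 = 2.8685

2.8685 s
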